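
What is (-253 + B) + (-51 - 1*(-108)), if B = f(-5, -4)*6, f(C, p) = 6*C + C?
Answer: -406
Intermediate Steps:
f(C, p) = 7*C
B = -210 (B = (7*(-5))*6 = -35*6 = -210)
(-253 + B) + (-51 - 1*(-108)) = (-253 - 210) + (-51 - 1*(-108)) = -463 + (-51 + 108) = -463 + 57 = -406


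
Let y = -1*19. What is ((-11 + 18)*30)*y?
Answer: -3990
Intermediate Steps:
y = -19
((-11 + 18)*30)*y = ((-11 + 18)*30)*(-19) = (7*30)*(-19) = 210*(-19) = -3990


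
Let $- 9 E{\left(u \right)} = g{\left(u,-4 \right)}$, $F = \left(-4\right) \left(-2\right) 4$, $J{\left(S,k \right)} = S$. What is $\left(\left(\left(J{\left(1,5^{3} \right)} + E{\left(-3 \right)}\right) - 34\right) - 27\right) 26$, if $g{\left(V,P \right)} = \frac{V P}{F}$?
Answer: $- \frac{18733}{12} \approx -1561.1$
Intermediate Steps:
$F = 32$ ($F = 8 \cdot 4 = 32$)
$g{\left(V,P \right)} = \frac{P V}{32}$ ($g{\left(V,P \right)} = \frac{V P}{32} = P V \frac{1}{32} = \frac{P V}{32}$)
$E{\left(u \right)} = \frac{u}{72}$ ($E{\left(u \right)} = - \frac{\frac{1}{32} \left(-4\right) u}{9} = - \frac{\left(- \frac{1}{8}\right) u}{9} = \frac{u}{72}$)
$\left(\left(\left(J{\left(1,5^{3} \right)} + E{\left(-3 \right)}\right) - 34\right) - 27\right) 26 = \left(\left(\left(1 + \frac{1}{72} \left(-3\right)\right) - 34\right) - 27\right) 26 = \left(\left(\left(1 - \frac{1}{24}\right) - 34\right) - 27\right) 26 = \left(\left(\frac{23}{24} - 34\right) - 27\right) 26 = \left(- \frac{793}{24} - 27\right) 26 = \left(- \frac{1441}{24}\right) 26 = - \frac{18733}{12}$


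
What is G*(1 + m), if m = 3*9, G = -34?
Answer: -952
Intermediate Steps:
m = 27
G*(1 + m) = -34*(1 + 27) = -34*28 = -952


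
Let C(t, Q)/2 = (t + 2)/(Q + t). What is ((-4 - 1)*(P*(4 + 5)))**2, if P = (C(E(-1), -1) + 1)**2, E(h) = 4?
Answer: 1265625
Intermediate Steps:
C(t, Q) = 2*(2 + t)/(Q + t) (C(t, Q) = 2*((t + 2)/(Q + t)) = 2*((2 + t)/(Q + t)) = 2*(2 + t)/(Q + t))
P = 25 (P = (2*(2 + 4)/(-1 + 4) + 1)**2 = (2*6/3 + 1)**2 = (2*(1/3)*6 + 1)**2 = (4 + 1)**2 = 5**2 = 25)
((-4 - 1)*(P*(4 + 5)))**2 = ((-4 - 1)*(25*(4 + 5)))**2 = (-125*9)**2 = (-5*225)**2 = (-1125)**2 = 1265625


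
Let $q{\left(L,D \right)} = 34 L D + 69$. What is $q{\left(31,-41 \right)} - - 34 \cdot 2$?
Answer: $-43077$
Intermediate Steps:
$q{\left(L,D \right)} = 69 + 34 D L$ ($q{\left(L,D \right)} = 34 D L + 69 = 69 + 34 D L$)
$q{\left(31,-41 \right)} - - 34 \cdot 2 = \left(69 + 34 \left(-41\right) 31\right) - - 34 \cdot 2 = \left(69 - 43214\right) - \left(-1\right) 68 = -43145 - -68 = -43145 + 68 = -43077$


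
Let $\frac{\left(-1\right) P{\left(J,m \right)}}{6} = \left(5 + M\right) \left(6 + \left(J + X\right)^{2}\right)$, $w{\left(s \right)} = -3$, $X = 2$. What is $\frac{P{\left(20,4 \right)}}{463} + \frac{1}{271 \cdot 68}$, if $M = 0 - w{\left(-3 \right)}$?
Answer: $- \frac{433426097}{8532164} \approx -50.799$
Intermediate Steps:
$M = 3$ ($M = 0 - -3 = 0 + 3 = 3$)
$P{\left(J,m \right)} = -288 - 48 \left(2 + J\right)^{2}$ ($P{\left(J,m \right)} = - 6 \left(5 + 3\right) \left(6 + \left(J + 2\right)^{2}\right) = - 6 \cdot 8 \left(6 + \left(2 + J\right)^{2}\right) = - 6 \left(48 + 8 \left(2 + J\right)^{2}\right) = -288 - 48 \left(2 + J\right)^{2}$)
$\frac{P{\left(20,4 \right)}}{463} + \frac{1}{271 \cdot 68} = \frac{-288 - 48 \left(2 + 20\right)^{2}}{463} + \frac{1}{271 \cdot 68} = \left(-288 - 48 \cdot 22^{2}\right) \frac{1}{463} + \frac{1}{271} \cdot \frac{1}{68} = \left(-288 - 23232\right) \frac{1}{463} + \frac{1}{18428} = \left(-23520\right) \frac{1}{463} + \frac{1}{18428} = - \frac{23520}{463} + \frac{1}{18428} = - \frac{433426097}{8532164}$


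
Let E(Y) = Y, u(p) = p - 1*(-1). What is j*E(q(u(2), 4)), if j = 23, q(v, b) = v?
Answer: 69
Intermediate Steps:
u(p) = 1 + p (u(p) = p + 1 = 1 + p)
j*E(q(u(2), 4)) = 23*(1 + 2) = 23*3 = 69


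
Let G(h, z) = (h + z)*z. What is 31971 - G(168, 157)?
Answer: -19054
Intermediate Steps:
G(h, z) = z*(h + z)
31971 - G(168, 157) = 31971 - 157*(168 + 157) = 31971 - 157*325 = 31971 - 1*51025 = 31971 - 51025 = -19054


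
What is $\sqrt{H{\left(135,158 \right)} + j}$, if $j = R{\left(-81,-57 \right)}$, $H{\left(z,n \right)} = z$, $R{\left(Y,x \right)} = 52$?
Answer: $\sqrt{187} \approx 13.675$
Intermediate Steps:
$j = 52$
$\sqrt{H{\left(135,158 \right)} + j} = \sqrt{135 + 52} = \sqrt{187}$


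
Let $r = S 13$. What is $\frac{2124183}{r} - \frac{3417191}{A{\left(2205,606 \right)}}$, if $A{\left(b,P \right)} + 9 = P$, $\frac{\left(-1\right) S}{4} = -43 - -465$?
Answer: $- \frac{76254976555}{13100568} \approx -5820.7$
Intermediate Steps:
$S = -1688$ ($S = - 4 \left(-43 - -465\right) = - 4 \left(-43 + 465\right) = \left(-4\right) 422 = -1688$)
$r = -21944$ ($r = \left(-1688\right) 13 = -21944$)
$A{\left(b,P \right)} = -9 + P$
$\frac{2124183}{r} - \frac{3417191}{A{\left(2205,606 \right)}} = \frac{2124183}{-21944} - \frac{3417191}{-9 + 606} = 2124183 \left(- \frac{1}{21944}\right) - \frac{3417191}{597} = - \frac{2124183}{21944} - \frac{3417191}{597} = - \frac{76254976555}{13100568}$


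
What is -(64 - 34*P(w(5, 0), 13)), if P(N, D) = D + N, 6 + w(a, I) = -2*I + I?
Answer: 174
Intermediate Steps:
w(a, I) = -6 - I (w(a, I) = -6 + (-2*I + I) = -6 - I)
-(64 - 34*P(w(5, 0), 13)) = -(64 - 34*(13 + (-6 - 1*0))) = -(64 - 34*(13 + (-6 + 0))) = -(64 - 34*(13 - 6)) = -(64 - 34*7) = -(64 - 238) = -1*(-174) = 174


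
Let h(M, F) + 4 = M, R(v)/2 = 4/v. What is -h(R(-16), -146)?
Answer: 9/2 ≈ 4.5000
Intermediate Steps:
R(v) = 8/v (R(v) = 2*(4/v) = 8/v)
h(M, F) = -4 + M
-h(R(-16), -146) = -(-4 + 8/(-16)) = -(-4 + 8*(-1/16)) = -(-4 - ½) = -1*(-9/2) = 9/2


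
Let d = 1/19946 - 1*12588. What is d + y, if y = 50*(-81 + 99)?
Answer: -233128847/19946 ≈ -11688.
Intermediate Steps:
d = -251080247/19946 (d = 1/19946 - 12588 = -251080247/19946 ≈ -12588.)
y = 900 (y = 50*18 = 900)
d + y = -251080247/19946 + 900 = -233128847/19946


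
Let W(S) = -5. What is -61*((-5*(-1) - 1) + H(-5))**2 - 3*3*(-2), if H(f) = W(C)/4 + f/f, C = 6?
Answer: -13437/16 ≈ -839.81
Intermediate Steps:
H(f) = -1/4 (H(f) = -5/4 + f/f = -5*1/4 + 1 = -5/4 + 1 = -1/4)
-61*((-5*(-1) - 1) + H(-5))**2 - 3*3*(-2) = -61*((-5*(-1) - 1) - 1/4)**2 - 3*3*(-2) = -61*((5 - 1) - 1/4)**2 - 9*(-2) = -61*(4 - 1/4)**2 + 18 = -61*(15/4)**2 + 18 = -61*225/16 + 18 = -13725/16 + 18 = -13437/16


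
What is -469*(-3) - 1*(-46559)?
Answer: 47966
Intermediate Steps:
-469*(-3) - 1*(-46559) = 1407 + 46559 = 47966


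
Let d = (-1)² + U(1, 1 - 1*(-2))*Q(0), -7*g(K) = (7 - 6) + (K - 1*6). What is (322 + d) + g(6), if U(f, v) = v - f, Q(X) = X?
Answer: 2260/7 ≈ 322.86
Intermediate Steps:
g(K) = 5/7 - K/7 (g(K) = -((7 - 6) + (K - 1*6))/7 = -(1 + (K - 6))/7 = -(1 + (-6 + K))/7 = -(-5 + K)/7 = 5/7 - K/7)
d = 1 (d = (-1)² + ((1 - 1*(-2)) - 1*1)*0 = 1 + ((1 + 2) - 1)*0 = 1 + (3 - 1)*0 = 1 + 2*0 = 1 + 0 = 1)
(322 + d) + g(6) = (322 + 1) + (5/7 - ⅐*6) = 323 + (5/7 - 6/7) = 323 - ⅐ = 2260/7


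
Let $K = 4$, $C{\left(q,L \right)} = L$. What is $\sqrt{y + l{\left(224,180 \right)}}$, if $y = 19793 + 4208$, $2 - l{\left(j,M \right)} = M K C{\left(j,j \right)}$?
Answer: $3 i \sqrt{15253} \approx 370.51 i$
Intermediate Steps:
$l{\left(j,M \right)} = 2 - 4 M j$ ($l{\left(j,M \right)} = 2 - M 4 j = 2 - 4 M j$)
$y = 24001$
$\sqrt{y + l{\left(224,180 \right)}} = \sqrt{24001 + \left(2 - 720 \cdot 224\right)} = \sqrt{24001 + \left(2 - 161280\right)} = \sqrt{24001 - 161278} = \sqrt{-137277} = 3 i \sqrt{15253}$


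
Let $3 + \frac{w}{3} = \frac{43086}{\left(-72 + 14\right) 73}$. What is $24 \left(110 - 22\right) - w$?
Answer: $\frac{4554786}{2117} \approx 2151.5$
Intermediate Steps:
$w = - \frac{83682}{2117}$ ($w = -9 + 3 \frac{43086}{\left(-72 + 14\right) 73} = -9 + 3 \frac{43086}{\left(-58\right) 73} = -9 + 3 \frac{43086}{-4234} = -9 + 3 \cdot 43086 \left(- \frac{1}{4234}\right) = -9 + 3 \left(- \frac{21543}{2117}\right) = -9 - \frac{64629}{2117} = - \frac{83682}{2117} \approx -39.529$)
$24 \left(110 - 22\right) - w = 24 \left(110 - 22\right) - - \frac{83682}{2117} = 24 \cdot 88 + \frac{83682}{2117} = 2112 + \frac{83682}{2117} = \frac{4554786}{2117}$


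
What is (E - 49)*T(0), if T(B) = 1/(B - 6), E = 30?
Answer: 19/6 ≈ 3.1667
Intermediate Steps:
T(B) = 1/(-6 + B)
(E - 49)*T(0) = (30 - 49)/(-6 + 0) = -19/(-6) = -19*(-1/6) = 19/6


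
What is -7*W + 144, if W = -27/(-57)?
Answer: 2673/19 ≈ 140.68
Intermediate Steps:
W = 9/19 (W = -27*(-1/57) = 9/19 ≈ 0.47368)
-7*W + 144 = -7*9/19 + 144 = -63/19 + 144 = 2673/19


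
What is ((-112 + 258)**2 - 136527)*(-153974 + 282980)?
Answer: -14862910266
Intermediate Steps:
((-112 + 258)**2 - 136527)*(-153974 + 282980) = (146**2 - 136527)*129006 = (21316 - 136527)*129006 = -115211*129006 = -14862910266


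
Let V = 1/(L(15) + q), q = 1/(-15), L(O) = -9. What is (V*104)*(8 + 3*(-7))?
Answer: 2535/17 ≈ 149.12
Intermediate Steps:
q = -1/15 ≈ -0.066667
V = -15/136 (V = 1/(-9 - 1/15) = 1/(-136/15) = -15/136 ≈ -0.11029)
(V*104)*(8 + 3*(-7)) = (-15/136*104)*(8 + 3*(-7)) = -195*(8 - 21)/17 = -195/17*(-13) = 2535/17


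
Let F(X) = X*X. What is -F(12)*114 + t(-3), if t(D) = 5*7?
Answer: -16381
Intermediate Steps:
F(X) = X²
t(D) = 35
-F(12)*114 + t(-3) = -1*12²*114 + 35 = -1*144*114 + 35 = -144*114 + 35 = -16416 + 35 = -16381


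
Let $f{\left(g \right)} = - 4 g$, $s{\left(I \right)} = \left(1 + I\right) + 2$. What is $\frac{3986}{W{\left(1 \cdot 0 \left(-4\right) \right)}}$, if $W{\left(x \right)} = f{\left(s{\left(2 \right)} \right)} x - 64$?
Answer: $- \frac{1993}{32} \approx -62.281$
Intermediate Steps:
$s{\left(I \right)} = 3 + I$
$W{\left(x \right)} = -64 - 20 x$ ($W{\left(x \right)} = - 4 \left(3 + 2\right) x - 64 = \left(-4\right) 5 x - 64 = - 20 x - 64 = -64 - 20 x$)
$\frac{3986}{W{\left(1 \cdot 0 \left(-4\right) \right)}} = \frac{3986}{-64 - 20 \cdot 1 \cdot 0 \left(-4\right)} = \frac{3986}{-64 - 20 \cdot 0 \left(-4\right)} = \frac{3986}{-64 - 0} = \frac{3986}{-64 + 0} = \frac{3986}{-64} = 3986 \left(- \frac{1}{64}\right) = - \frac{1993}{32}$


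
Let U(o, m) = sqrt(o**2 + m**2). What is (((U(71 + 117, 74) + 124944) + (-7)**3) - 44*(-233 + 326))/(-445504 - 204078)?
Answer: -120509/649582 - sqrt(10205)/324791 ≈ -0.18583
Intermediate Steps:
U(o, m) = sqrt(m**2 + o**2)
(((U(71 + 117, 74) + 124944) + (-7)**3) - 44*(-233 + 326))/(-445504 - 204078) = (((sqrt(74**2 + (71 + 117)**2) + 124944) + (-7)**3) - 44*(-233 + 326))/(-445504 - 204078) = (((sqrt(5476 + 188**2) + 124944) - 343) - 44*93)/(-649582) = (((sqrt(5476 + 35344) + 124944) - 343) - 4092)*(-1/649582) = (((sqrt(40820) + 124944) - 343) - 4092)*(-1/649582) = (((2*sqrt(10205) + 124944) - 343) - 4092)*(-1/649582) = (((124944 + 2*sqrt(10205)) - 343) - 4092)*(-1/649582) = ((124601 + 2*sqrt(10205)) - 4092)*(-1/649582) = (120509 + 2*sqrt(10205))*(-1/649582) = -120509/649582 - sqrt(10205)/324791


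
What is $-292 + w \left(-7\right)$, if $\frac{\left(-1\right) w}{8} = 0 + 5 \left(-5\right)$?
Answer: $-1692$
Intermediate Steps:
$w = 200$ ($w = - 8 \left(0 + 5 \left(-5\right)\right) = - 8 \left(0 - 25\right) = \left(-8\right) \left(-25\right) = 200$)
$-292 + w \left(-7\right) = -292 + 200 \left(-7\right) = -292 - 1400 = -1692$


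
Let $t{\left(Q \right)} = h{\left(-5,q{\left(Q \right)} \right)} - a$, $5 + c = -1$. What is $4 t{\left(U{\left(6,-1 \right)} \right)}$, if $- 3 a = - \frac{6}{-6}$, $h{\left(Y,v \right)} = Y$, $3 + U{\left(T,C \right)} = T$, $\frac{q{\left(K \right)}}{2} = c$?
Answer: $- \frac{56}{3} \approx -18.667$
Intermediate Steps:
$c = -6$ ($c = -5 - 1 = -6$)
$q{\left(K \right)} = -12$ ($q{\left(K \right)} = 2 \left(-6\right) = -12$)
$U{\left(T,C \right)} = -3 + T$
$a = - \frac{1}{3}$ ($a = - \frac{\left(-6\right) \frac{1}{-6}}{3} = - \frac{\left(-6\right) \left(- \frac{1}{6}\right)}{3} = \left(- \frac{1}{3}\right) 1 = - \frac{1}{3} \approx -0.33333$)
$t{\left(Q \right)} = - \frac{14}{3}$ ($t{\left(Q \right)} = -5 - - \frac{1}{3} = -5 + \frac{1}{3} = - \frac{14}{3}$)
$4 t{\left(U{\left(6,-1 \right)} \right)} = 4 \left(- \frac{14}{3}\right) = - \frac{56}{3}$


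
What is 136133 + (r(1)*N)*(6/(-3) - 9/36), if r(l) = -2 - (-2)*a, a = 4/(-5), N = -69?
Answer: 1355741/10 ≈ 1.3557e+5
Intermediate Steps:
a = -⅘ (a = 4*(-⅕) = -⅘ ≈ -0.80000)
r(l) = -18/5 (r(l) = -2 - (-2)*(-4)/5 = -2 - 1*8/5 = -2 - 8/5 = -18/5)
136133 + (r(1)*N)*(6/(-3) - 9/36) = 136133 + (-18/5*(-69))*(6/(-3) - 9/36) = 136133 + 1242*(6*(-⅓) - 9*1/36)/5 = 136133 + 1242*(-2 - ¼)/5 = 136133 + (1242/5)*(-9/4) = 136133 - 5589/10 = 1355741/10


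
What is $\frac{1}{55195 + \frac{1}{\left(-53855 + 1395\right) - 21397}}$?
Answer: $\frac{73857}{4076537114} \approx 1.8118 \cdot 10^{-5}$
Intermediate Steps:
$\frac{1}{55195 + \frac{1}{\left(-53855 + 1395\right) - 21397}} = \frac{1}{55195 + \frac{1}{-52460 - 21397}} = \frac{1}{55195 + \frac{1}{-73857}} = \frac{1}{55195 - \frac{1}{73857}} = \frac{1}{\frac{4076537114}{73857}} = \frac{73857}{4076537114}$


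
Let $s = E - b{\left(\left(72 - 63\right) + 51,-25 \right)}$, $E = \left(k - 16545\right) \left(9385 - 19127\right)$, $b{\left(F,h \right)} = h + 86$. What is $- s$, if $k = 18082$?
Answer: $14973515$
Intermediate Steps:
$b{\left(F,h \right)} = 86 + h$
$E = -14973454$ ($E = \left(18082 - 16545\right) \left(9385 - 19127\right) = 1537 \left(-9742\right) = -14973454$)
$s = -14973515$ ($s = -14973454 - \left(86 - 25\right) = -14973454 - 61 = -14973515$)
$- s = \left(-1\right) \left(-14973515\right) = 14973515$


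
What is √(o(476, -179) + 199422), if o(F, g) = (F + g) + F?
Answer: √200195 ≈ 447.43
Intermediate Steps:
o(F, g) = g + 2*F
√(o(476, -179) + 199422) = √((-179 + 2*476) + 199422) = √((-179 + 952) + 199422) = √(773 + 199422) = √200195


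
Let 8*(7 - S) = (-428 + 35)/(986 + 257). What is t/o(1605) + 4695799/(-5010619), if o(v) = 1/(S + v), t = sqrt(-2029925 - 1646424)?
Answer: -4695799/5010619 + 16030121*I*sqrt(3676349)/9944 ≈ -0.93717 + 3.0909e+6*I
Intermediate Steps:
t = I*sqrt(3676349) (t = sqrt(-3676349) = I*sqrt(3676349) ≈ 1917.4*I)
S = 70001/9944 (S = 7 - (-428 + 35)/(8*(986 + 257)) = 7 - (-393)/(8*1243) = 7 - 1/8*(-393/1243) = 7 + 393/9944 = 70001/9944 ≈ 7.0395)
o(v) = 1/(70001/9944 + v)
t/o(1605) + 4695799/(-5010619) = (I*sqrt(3676349))/((9944/(70001 + 9944*1605))) + 4695799/(-5010619) = (I*sqrt(3676349))/((9944/(70001 + 15960120))) + 4695799*(-1/5010619) = (I*sqrt(3676349))/((9944/16030121)) - 4695799/5010619 = (I*sqrt(3676349))/((9944*(1/16030121))) - 4695799/5010619 = (I*sqrt(3676349))/(9944/16030121) - 4695799/5010619 = (I*sqrt(3676349))*(16030121/9944) - 4695799/5010619 = 16030121*I*sqrt(3676349)/9944 - 4695799/5010619 = -4695799/5010619 + 16030121*I*sqrt(3676349)/9944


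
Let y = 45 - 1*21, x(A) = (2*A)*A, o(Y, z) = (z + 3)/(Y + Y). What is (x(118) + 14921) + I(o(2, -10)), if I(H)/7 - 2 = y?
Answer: 42951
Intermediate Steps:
o(Y, z) = (3 + z)/(2*Y) (o(Y, z) = (3 + z)/((2*Y)) = (3 + z)*(1/(2*Y)) = (3 + z)/(2*Y))
x(A) = 2*A**2
y = 24 (y = 45 - 21 = 24)
I(H) = 182 (I(H) = 14 + 7*24 = 14 + 168 = 182)
(x(118) + 14921) + I(o(2, -10)) = (2*118**2 + 14921) + 182 = (2*13924 + 14921) + 182 = (27848 + 14921) + 182 = 42769 + 182 = 42951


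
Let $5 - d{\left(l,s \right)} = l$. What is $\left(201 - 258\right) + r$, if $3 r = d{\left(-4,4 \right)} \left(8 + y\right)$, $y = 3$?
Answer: $-24$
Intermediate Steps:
$d{\left(l,s \right)} = 5 - l$
$r = 33$ ($r = \frac{\left(5 - -4\right) \left(8 + 3\right)}{3} = \frac{\left(5 + 4\right) 11}{3} = \frac{9 \cdot 11}{3} = \frac{1}{3} \cdot 99 = 33$)
$\left(201 - 258\right) + r = \left(201 - 258\right) + 33 = -57 + 33 = -24$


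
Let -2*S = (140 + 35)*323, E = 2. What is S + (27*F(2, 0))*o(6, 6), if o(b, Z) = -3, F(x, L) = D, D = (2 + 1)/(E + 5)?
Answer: -396161/14 ≈ -28297.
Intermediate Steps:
D = 3/7 (D = (2 + 1)/(2 + 5) = 3/7 ≈ 0.42857)
F(x, L) = 3/7
S = -56525/2 (S = -(140 + 35)*323/2 = -175*323/2 = -½*56525 = -56525/2 ≈ -28263.)
S + (27*F(2, 0))*o(6, 6) = -56525/2 + (27*(3/7))*(-3) = -56525/2 + (81/7)*(-3) = -56525/2 - 243/7 = -396161/14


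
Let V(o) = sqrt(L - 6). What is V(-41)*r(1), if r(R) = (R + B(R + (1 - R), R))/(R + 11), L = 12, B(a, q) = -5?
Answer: -sqrt(6)/3 ≈ -0.81650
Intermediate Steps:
r(R) = (-5 + R)/(11 + R) (r(R) = (R - 5)/(R + 11) = (-5 + R)/(11 + R))
V(o) = sqrt(6) (V(o) = sqrt(12 - 6) = sqrt(6))
V(-41)*r(1) = sqrt(6)*((-5 + 1)/(11 + 1)) = sqrt(6)*(-4/12) = sqrt(6)*((1/12)*(-4)) = sqrt(6)*(-1/3) = -sqrt(6)/3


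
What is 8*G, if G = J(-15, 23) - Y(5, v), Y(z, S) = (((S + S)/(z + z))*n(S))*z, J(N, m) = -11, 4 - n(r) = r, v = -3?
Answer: 80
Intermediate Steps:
n(r) = 4 - r
Y(z, S) = S*(4 - S) (Y(z, S) = (((S + S)/(z + z))*(4 - S))*z = (((2*S)/((2*z)))*(4 - S))*z = (((2*S)*(1/(2*z)))*(4 - S))*z = ((S/z)*(4 - S))*z = (S*(4 - S)/z)*z = S*(4 - S))
G = 10 (G = -11 - (-3)*(4 - 1*(-3)) = -11 - (-3)*(4 + 3) = -11 - (-3)*7 = -11 - 1*(-21) = -11 + 21 = 10)
8*G = 8*10 = 80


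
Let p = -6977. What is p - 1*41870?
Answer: -48847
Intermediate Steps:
p - 1*41870 = -6977 - 1*41870 = -6977 - 41870 = -48847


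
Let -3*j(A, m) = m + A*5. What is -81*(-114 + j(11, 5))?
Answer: 10854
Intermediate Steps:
j(A, m) = -5*A/3 - m/3 (j(A, m) = -(m + A*5)/3 = -(m + 5*A)/3 = -5*A/3 - m/3)
-81*(-114 + j(11, 5)) = -81*(-114 + (-5/3*11 - ⅓*5)) = -81*(-114 + (-55/3 - 5/3)) = -81*(-114 - 20) = -81*(-134) = 10854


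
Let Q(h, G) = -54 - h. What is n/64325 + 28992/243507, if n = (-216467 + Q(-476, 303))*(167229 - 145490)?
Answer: -76243577359859/1044239185 ≈ -73014.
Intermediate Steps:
n = -4696602255 (n = (-216467 + (-54 - 1*(-476)))*(167229 - 145490) = (-216467 + (-54 + 476))*21739 = (-216467 + 422)*21739 = -216045*21739 = -4696602255)
n/64325 + 28992/243507 = -4696602255/64325 + 28992/243507 = -4696602255*1/64325 + 28992*(1/243507) = -939320451/12865 + 9664/81169 = -76243577359859/1044239185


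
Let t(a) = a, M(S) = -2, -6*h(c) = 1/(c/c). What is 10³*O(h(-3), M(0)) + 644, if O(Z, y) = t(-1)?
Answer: -356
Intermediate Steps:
h(c) = -⅙ (h(c) = -1/(6*(c/c)) = -⅙/1 = -⅙*1 = -⅙)
O(Z, y) = -1
10³*O(h(-3), M(0)) + 644 = 10³*(-1) + 644 = 1000*(-1) + 644 = -1000 + 644 = -356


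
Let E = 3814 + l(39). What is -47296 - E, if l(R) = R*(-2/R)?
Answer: -51108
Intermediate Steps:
l(R) = -2
E = 3812 (E = 3814 - 2 = 3812)
-47296 - E = -47296 - 1*3812 = -47296 - 3812 = -51108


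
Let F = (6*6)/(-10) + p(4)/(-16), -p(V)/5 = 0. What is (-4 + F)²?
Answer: 1444/25 ≈ 57.760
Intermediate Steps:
p(V) = 0 (p(V) = -5*0 = 0)
F = -18/5 (F = (6*6)/(-10) + 0/(-16) = 36*(-⅒) + 0*(-1/16) = -18/5 + 0 = -18/5 ≈ -3.6000)
(-4 + F)² = (-4 - 18/5)² = (-38/5)² = 1444/25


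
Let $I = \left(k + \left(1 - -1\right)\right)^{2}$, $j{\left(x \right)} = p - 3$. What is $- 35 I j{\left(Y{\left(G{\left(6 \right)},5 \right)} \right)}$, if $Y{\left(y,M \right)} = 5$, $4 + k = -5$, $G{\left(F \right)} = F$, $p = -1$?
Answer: $6860$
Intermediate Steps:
$k = -9$ ($k = -4 - 5 = -9$)
$j{\left(x \right)} = -4$ ($j{\left(x \right)} = -1 - 3 = -4$)
$I = 49$ ($I = \left(-9 + \left(1 - -1\right)\right)^{2} = \left(-9 + \left(1 + 1\right)\right)^{2} = \left(-9 + 2\right)^{2} = \left(-7\right)^{2} = 49$)
$- 35 I j{\left(Y{\left(G{\left(6 \right)},5 \right)} \right)} = \left(-35\right) 49 \left(-4\right) = \left(-1715\right) \left(-4\right) = 6860$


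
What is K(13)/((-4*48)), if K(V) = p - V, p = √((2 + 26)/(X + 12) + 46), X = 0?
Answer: 13/192 - √435/576 ≈ 0.031499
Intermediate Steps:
p = √435/3 (p = √((2 + 26)/(0 + 12) + 46) = √(28/12 + 46) = √(28*(1/12) + 46) = √(7/3 + 46) = √(145/3) = √435/3 ≈ 6.9522)
K(V) = -V + √435/3 (K(V) = √435/3 - V = -V + √435/3)
K(13)/((-4*48)) = (-1*13 + √435/3)/((-4*48)) = (-13 + √435/3)/(-192) = (-13 + √435/3)*(-1/192) = 13/192 - √435/576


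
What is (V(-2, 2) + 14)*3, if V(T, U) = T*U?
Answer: 30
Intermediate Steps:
(V(-2, 2) + 14)*3 = (-2*2 + 14)*3 = (-4 + 14)*3 = 10*3 = 30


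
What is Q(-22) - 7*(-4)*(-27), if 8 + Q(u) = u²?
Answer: -280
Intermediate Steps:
Q(u) = -8 + u²
Q(-22) - 7*(-4)*(-27) = (-8 + (-22)²) - 7*(-4)*(-27) = (-8 + 484) - (-28)*(-27) = 476 - 1*756 = 476 - 756 = -280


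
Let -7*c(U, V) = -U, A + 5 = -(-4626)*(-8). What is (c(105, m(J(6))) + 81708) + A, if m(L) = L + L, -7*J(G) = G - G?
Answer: 44710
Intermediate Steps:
A = -37013 (A = -5 - (-4626)*(-8) = -5 - 18*2056 = -5 - 37008 = -37013)
J(G) = 0 (J(G) = -(G - G)/7 = -⅐*0 = 0)
m(L) = 2*L
c(U, V) = U/7 (c(U, V) = -(-1)*U/7 = U/7)
(c(105, m(J(6))) + 81708) + A = ((⅐)*105 + 81708) - 37013 = (15 + 81708) - 37013 = 81723 - 37013 = 44710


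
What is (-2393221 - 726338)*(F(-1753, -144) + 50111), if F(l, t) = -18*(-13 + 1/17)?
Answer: -2669865211473/17 ≈ -1.5705e+11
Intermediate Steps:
F(l, t) = 3960/17 (F(l, t) = -18*(-13 + 1/17) = -18*(-220/17) = 3960/17)
(-2393221 - 726338)*(F(-1753, -144) + 50111) = (-2393221 - 726338)*(3960/17 + 50111) = -3119559*855847/17 = -2669865211473/17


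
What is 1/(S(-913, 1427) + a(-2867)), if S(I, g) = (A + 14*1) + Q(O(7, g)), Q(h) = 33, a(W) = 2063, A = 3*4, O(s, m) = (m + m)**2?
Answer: 1/2122 ≈ 0.00047125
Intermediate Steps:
O(s, m) = 4*m**2 (O(s, m) = (2*m)**2 = 4*m**2)
A = 12
S(I, g) = 59 (S(I, g) = (12 + 14*1) + 33 = (12 + 14) + 33 = 26 + 33 = 59)
1/(S(-913, 1427) + a(-2867)) = 1/(59 + 2063) = 1/2122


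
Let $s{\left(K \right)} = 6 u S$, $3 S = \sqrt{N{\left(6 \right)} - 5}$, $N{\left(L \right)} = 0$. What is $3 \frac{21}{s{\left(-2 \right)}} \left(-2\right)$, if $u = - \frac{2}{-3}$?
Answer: $\frac{189 i \sqrt{5}}{10} \approx 42.262 i$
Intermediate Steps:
$u = \frac{2}{3}$ ($u = \left(-2\right) \left(- \frac{1}{3}\right) = \frac{2}{3} \approx 0.66667$)
$S = \frac{i \sqrt{5}}{3}$ ($S = \frac{\sqrt{0 - 5}}{3} = \frac{\sqrt{-5}}{3} = \frac{i \sqrt{5}}{3} \approx 0.74536 i$)
$s{\left(K \right)} = \frac{4 i \sqrt{5}}{3}$ ($s{\left(K \right)} = 6 \cdot \frac{2}{3} \frac{i \sqrt{5}}{3} = 4 \frac{i \sqrt{5}}{3} = \frac{4 i \sqrt{5}}{3}$)
$3 \frac{21}{s{\left(-2 \right)}} \left(-2\right) = 3 \frac{21}{\frac{4}{3} i \sqrt{5}} \left(-2\right) = 3 \cdot 21 \left(- \frac{3 i \sqrt{5}}{20}\right) \left(-2\right) = 3 \left(- \frac{63 i \sqrt{5}}{20}\right) \left(-2\right) = - \frac{189 i \sqrt{5}}{20} \left(-2\right) = \frac{189 i \sqrt{5}}{10}$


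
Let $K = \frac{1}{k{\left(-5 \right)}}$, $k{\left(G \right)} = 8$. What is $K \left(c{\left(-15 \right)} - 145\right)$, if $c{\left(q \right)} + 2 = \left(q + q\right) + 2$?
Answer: $- \frac{175}{8} \approx -21.875$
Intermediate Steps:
$c{\left(q \right)} = 2 q$ ($c{\left(q \right)} = -2 + \left(\left(q + q\right) + 2\right) = -2 + \left(2 q + 2\right) = -2 + \left(2 + 2 q\right) = 2 q$)
$K = \frac{1}{8} \approx 0.125$
$K \left(c{\left(-15 \right)} - 145\right) = \frac{2 \left(-15\right) - 145}{8} = \frac{-30 - 145}{8} = \frac{1}{8} \left(-175\right) = - \frac{175}{8}$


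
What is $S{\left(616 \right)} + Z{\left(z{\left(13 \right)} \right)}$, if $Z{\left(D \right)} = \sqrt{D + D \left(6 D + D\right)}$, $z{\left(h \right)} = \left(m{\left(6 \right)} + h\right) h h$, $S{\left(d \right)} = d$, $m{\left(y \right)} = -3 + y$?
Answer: $616 + 52 \sqrt{18929} \approx 7770.3$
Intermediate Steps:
$z{\left(h \right)} = h^{2} \left(3 + h\right)$ ($z{\left(h \right)} = \left(\left(-3 + 6\right) + h\right) h h = \left(3 + h\right) h h = h \left(3 + h\right) h = h^{2} \left(3 + h\right)$)
$Z{\left(D \right)} = \sqrt{D + 7 D^{2}}$ ($Z{\left(D \right)} = \sqrt{D + D 7 D} = \sqrt{D + 7 D^{2}}$)
$S{\left(616 \right)} + Z{\left(z{\left(13 \right)} \right)} = 616 + \sqrt{13^{2} \left(3 + 13\right) \left(1 + 7 \cdot 13^{2} \left(3 + 13\right)\right)} = 616 + \sqrt{169 \cdot 16 \left(1 + 7 \cdot 169 \cdot 16\right)} = 616 + \sqrt{2704 \left(1 + 7 \cdot 2704\right)} = 616 + \sqrt{2704 \left(1 + 18928\right)} = 616 + \sqrt{2704 \cdot 18929} = 616 + \sqrt{51184016} = 616 + 52 \sqrt{18929}$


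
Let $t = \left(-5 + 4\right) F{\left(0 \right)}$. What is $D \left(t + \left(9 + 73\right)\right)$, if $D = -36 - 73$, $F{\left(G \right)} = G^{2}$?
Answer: $-8938$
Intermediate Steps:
$D = -109$
$t = 0$ ($t = \left(-5 + 4\right) 0^{2} = \left(-1\right) 0 = 0$)
$D \left(t + \left(9 + 73\right)\right) = - 109 \left(0 + \left(9 + 73\right)\right) = - 109 \left(0 + 82\right) = \left(-109\right) 82 = -8938$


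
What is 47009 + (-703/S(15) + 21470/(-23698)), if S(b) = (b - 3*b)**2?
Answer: 501290685553/10664100 ≈ 47007.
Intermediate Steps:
S(b) = 4*b**2 (S(b) = (-2*b)**2 = 4*b**2)
47009 + (-703/S(15) + 21470/(-23698)) = 47009 + (-703/(4*15**2) + 21470/(-23698)) = 47009 + (-703/(4*225) + 21470*(-1/23698)) = 47009 + (-703/900 - 10735/11849) = 47009 - 17991347/10664100 = 501290685553/10664100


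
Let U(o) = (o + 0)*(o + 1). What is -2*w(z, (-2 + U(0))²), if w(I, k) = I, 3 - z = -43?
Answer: -92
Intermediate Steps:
U(o) = o*(1 + o)
z = 46 (z = 3 - 1*(-43) = 3 + 43 = 46)
-2*w(z, (-2 + U(0))²) = -2*46 = -92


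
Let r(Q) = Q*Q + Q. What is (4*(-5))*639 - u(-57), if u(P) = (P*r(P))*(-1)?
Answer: -194724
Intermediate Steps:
r(Q) = Q + Q**2 (r(Q) = Q**2 + Q = Q + Q**2)
u(P) = -P**2*(1 + P) (u(P) = (P*(P*(1 + P)))*(-1) = (P**2*(1 + P))*(-1) = -P**2*(1 + P))
(4*(-5))*639 - u(-57) = (4*(-5))*639 - (-57)**2*(-1 - 1*(-57)) = -20*639 - 3249*(-1 + 57) = -12780 - 3249*56 = -12780 - 1*181944 = -12780 - 181944 = -194724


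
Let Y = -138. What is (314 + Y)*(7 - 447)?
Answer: -77440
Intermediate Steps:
(314 + Y)*(7 - 447) = (314 - 138)*(7 - 447) = 176*(-440) = -77440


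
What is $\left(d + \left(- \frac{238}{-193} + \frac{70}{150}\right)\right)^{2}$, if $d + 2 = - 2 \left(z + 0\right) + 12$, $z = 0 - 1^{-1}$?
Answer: $\frac{1572994921}{8381025} \approx 187.69$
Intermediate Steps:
$z = -1$ ($z = 0 - 1 = -1$)
$d = 12$ ($d = -2 + \left(- 2 \left(-1 + 0\right) + 12\right) = -2 + \left(\left(-2\right) \left(-1\right) + 12\right) = -2 + \left(2 + 12\right) = -2 + 14 = 12$)
$\left(d + \left(- \frac{238}{-193} + \frac{70}{150}\right)\right)^{2} = \left(12 + \left(- \frac{238}{-193} + \frac{70}{150}\right)\right)^{2} = \left(12 + \left(\left(-238\right) \left(- \frac{1}{193}\right) + 70 \cdot \frac{1}{150}\right)\right)^{2} = \left(12 + \left(\frac{238}{193} + \frac{7}{15}\right)\right)^{2} = \left(12 + \frac{4921}{2895}\right)^{2} = \left(\frac{39661}{2895}\right)^{2} = \frac{1572994921}{8381025}$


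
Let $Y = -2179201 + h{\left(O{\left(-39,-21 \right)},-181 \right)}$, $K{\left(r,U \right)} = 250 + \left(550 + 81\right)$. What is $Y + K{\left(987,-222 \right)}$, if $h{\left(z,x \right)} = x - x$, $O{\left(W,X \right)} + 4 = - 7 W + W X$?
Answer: $-2178320$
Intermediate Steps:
$O{\left(W,X \right)} = -4 - 7 W + W X$ ($O{\left(W,X \right)} = -4 + \left(- 7 W + W X\right) = -4 - 7 W + W X$)
$h{\left(z,x \right)} = 0$
$K{\left(r,U \right)} = 881$ ($K{\left(r,U \right)} = 250 + 631 = 881$)
$Y = -2179201$ ($Y = -2179201 + 0 = -2179201$)
$Y + K{\left(987,-222 \right)} = -2179201 + 881 = -2178320$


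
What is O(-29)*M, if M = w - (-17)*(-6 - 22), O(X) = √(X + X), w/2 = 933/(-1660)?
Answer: -396013*I*√58/830 ≈ -3633.7*I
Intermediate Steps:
w = -933/830 (w = 2*(933/(-1660)) = 2*(933*(-1/1660)) = 2*(-933/1660) = -933/830 ≈ -1.1241)
O(X) = √2*√X (O(X) = √(2*X) = √2*√X)
M = -396013/830 (M = -933/830 - (-17)*(-6 - 22) = -933/830 - (-17)*(-28) = -933/830 - 1*476 = -933/830 - 476 = -396013/830 ≈ -477.12)
O(-29)*M = (√2*√(-29))*(-396013/830) = (√2*(I*√29))*(-396013/830) = (I*√58)*(-396013/830) = -396013*I*√58/830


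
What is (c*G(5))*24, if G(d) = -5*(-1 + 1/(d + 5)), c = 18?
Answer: 1944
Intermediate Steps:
G(d) = 5 - 5/(5 + d) (G(d) = -5*(-1 + 1/(5 + d)) = 5 - 5/(5 + d))
(c*G(5))*24 = (18*(5*(4 + 5)/(5 + 5)))*24 = (18*(5*9/10))*24 = (18*(5*(⅒)*9))*24 = (18*(9/2))*24 = 81*24 = 1944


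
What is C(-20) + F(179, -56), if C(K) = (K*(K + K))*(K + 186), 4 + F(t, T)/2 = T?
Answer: 132680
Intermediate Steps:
F(t, T) = -8 + 2*T
C(K) = 2*K²*(186 + K) (C(K) = (K*(2*K))*(186 + K) = (2*K²)*(186 + K) = 2*K²*(186 + K))
C(-20) + F(179, -56) = 2*(-20)²*(186 - 20) + (-8 + 2*(-56)) = 2*400*166 + (-8 - 112) = 132800 - 120 = 132680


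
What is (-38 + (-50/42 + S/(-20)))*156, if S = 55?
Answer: -45799/7 ≈ -6542.7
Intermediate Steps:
(-38 + (-50/42 + S/(-20)))*156 = (-38 + (-50/42 + 55/(-20)))*156 = (-38 + (-50*1/42 + 55*(-1/20)))*156 = (-38 + (-25/21 - 11/4))*156 = (-38 - 331/84)*156 = -3523/84*156 = -45799/7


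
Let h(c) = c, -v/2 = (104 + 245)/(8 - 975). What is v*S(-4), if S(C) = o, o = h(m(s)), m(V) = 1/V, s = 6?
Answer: 349/2901 ≈ 0.12030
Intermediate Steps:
v = 698/967 (v = -2*(104 + 245)/(8 - 975) = -698/(-967) = -698*(-1)/967 = -2*(-349/967) = 698/967 ≈ 0.72182)
o = ⅙ (o = 1/6 = ⅙ ≈ 0.16667)
S(C) = ⅙
v*S(-4) = (698/967)*(⅙) = 349/2901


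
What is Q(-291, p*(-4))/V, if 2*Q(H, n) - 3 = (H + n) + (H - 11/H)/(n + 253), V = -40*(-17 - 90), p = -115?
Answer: 17801203/888027240 ≈ 0.020046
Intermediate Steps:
V = 4280 (V = -40*(-107) = 4280)
Q(H, n) = 3/2 + H/2 + n/2 + (H - 11/H)/(2*(253 + n)) (Q(H, n) = 3/2 + ((H + n) + (H - 11/H)/(n + 253))/2 = 3/2 + ((H + n) + (H - 11/H)/(253 + n))/2 = 3/2 + (H + n + (H - 11/H)/(253 + n))/2 = 3/2 + (H/2 + n/2 + (H - 11/H)/(2*(253 + n))) = 3/2 + H/2 + n/2 + (H - 11/H)/(2*(253 + n)))
Q(-291, p*(-4))/V = ((1/2)*(-11 + 254*(-291)**2 + 759*(-291) - 291*(-115*(-4))**2 - 115*(-4)*(-291)**2 + 256*(-291)*(-115*(-4)))/(-291*(253 - 115*(-4))))/4280 = ((1/2)*(-1/291)*(-11 + 254*84681 - 220869 - 291*460**2 + 460*84681 + 256*(-291)*460)/(253 + 460))*(1/4280) = ((1/2)*(-1/291)*(-11 + 21508974 - 220869 - 291*211600 + 38953260 - 34268160)/713)*(1/4280) = ((1/2)*(-1/291)*(1/713)*(-11 + 21508974 - 220869 - 61575600 + 38953260 - 34268160))*(1/4280) = ((1/2)*(-1/291)*(1/713)*(-35602406))*(1/4280) = (17801203/207483)*(1/4280) = 17801203/888027240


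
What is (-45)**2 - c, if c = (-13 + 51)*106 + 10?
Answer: -2013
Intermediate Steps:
c = 4038 (c = 38*106 + 10 = 4028 + 10 = 4038)
(-45)**2 - c = (-45)**2 - 1*4038 = 2025 - 4038 = -2013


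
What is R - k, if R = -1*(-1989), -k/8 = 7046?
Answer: 58357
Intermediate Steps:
k = -56368 (k = -8*7046 = -56368)
R = 1989
R - k = 1989 - 1*(-56368) = 1989 + 56368 = 58357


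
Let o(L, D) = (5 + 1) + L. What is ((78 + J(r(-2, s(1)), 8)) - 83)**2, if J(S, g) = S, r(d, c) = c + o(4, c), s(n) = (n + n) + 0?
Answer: 49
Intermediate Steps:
o(L, D) = 6 + L
s(n) = 2*n (s(n) = 2*n + 0 = 2*n)
r(d, c) = 10 + c (r(d, c) = c + (6 + 4) = c + 10 = 10 + c)
((78 + J(r(-2, s(1)), 8)) - 83)**2 = ((78 + (10 + 2*1)) - 83)**2 = ((78 + (10 + 2)) - 83)**2 = ((78 + 12) - 83)**2 = (90 - 83)**2 = 7**2 = 49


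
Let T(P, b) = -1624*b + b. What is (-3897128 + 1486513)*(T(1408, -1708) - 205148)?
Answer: -6187894425640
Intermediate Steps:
T(P, b) = -1623*b
(-3897128 + 1486513)*(T(1408, -1708) - 205148) = (-3897128 + 1486513)*(-1623*(-1708) - 205148) = -2410615*(2772084 - 205148) = -2410615*2566936 = -6187894425640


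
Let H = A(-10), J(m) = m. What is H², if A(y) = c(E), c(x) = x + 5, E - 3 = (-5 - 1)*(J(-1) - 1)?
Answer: 400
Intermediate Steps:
E = 15 (E = 3 + (-5 - 1)*(-1 - 1) = 3 - 6*(-2) = 3 + 12 = 15)
c(x) = 5 + x
A(y) = 20 (A(y) = 5 + 15 = 20)
H = 20
H² = 20² = 400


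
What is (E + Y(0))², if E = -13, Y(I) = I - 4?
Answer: 289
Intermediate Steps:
Y(I) = -4 + I
(E + Y(0))² = (-13 + (-4 + 0))² = (-13 - 4)² = (-17)² = 289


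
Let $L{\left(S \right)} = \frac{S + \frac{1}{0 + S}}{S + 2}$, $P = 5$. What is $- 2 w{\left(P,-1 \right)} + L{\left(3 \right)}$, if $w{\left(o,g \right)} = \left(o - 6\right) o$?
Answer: $\frac{32}{3} \approx 10.667$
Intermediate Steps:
$w{\left(o,g \right)} = o \left(-6 + o\right)$ ($w{\left(o,g \right)} = \left(o - 6\right) o = \left(-6 + o\right) o = o \left(-6 + o\right)$)
$L{\left(S \right)} = \frac{S + \frac{1}{S}}{2 + S}$
$- 2 w{\left(P,-1 \right)} + L{\left(3 \right)} = - 2 \cdot 5 \left(-6 + 5\right) + \frac{1 + 3^{2}}{3 \left(2 + 3\right)} = - 2 \cdot 5 \left(-1\right) + \frac{1 + 9}{3 \cdot 5} = \left(-2\right) \left(-5\right) + \frac{1}{3} \cdot \frac{1}{5} \cdot 10 = 10 + \frac{2}{3} = \frac{32}{3}$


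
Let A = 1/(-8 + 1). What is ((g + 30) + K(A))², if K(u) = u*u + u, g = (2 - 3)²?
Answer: 2289169/2401 ≈ 953.42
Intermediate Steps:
g = 1 (g = (-1)² = 1)
A = -⅐ (A = 1/(-7) = -⅐ ≈ -0.14286)
K(u) = u + u² (K(u) = u² + u = u + u²)
((g + 30) + K(A))² = ((1 + 30) - (1 - ⅐)/7)² = (31 - ⅐*6/7)² = (31 - 6/49)² = (1513/49)² = 2289169/2401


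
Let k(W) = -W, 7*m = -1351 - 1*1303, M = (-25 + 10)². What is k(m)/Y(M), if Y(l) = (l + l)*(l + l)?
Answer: 1327/708750 ≈ 0.0018723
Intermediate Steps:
M = 225 (M = (-15)² = 225)
m = -2654/7 (m = (-1351 - 1*1303)/7 = (-1351 - 1303)/7 = (⅐)*(-2654) = -2654/7 ≈ -379.14)
Y(l) = 4*l² (Y(l) = (2*l)*(2*l) = 4*l²)
k(m)/Y(M) = (-1*(-2654/7))/((4*225²)) = 2654/(7*((4*50625))) = (2654/7)/202500 = (2654/7)*(1/202500) = 1327/708750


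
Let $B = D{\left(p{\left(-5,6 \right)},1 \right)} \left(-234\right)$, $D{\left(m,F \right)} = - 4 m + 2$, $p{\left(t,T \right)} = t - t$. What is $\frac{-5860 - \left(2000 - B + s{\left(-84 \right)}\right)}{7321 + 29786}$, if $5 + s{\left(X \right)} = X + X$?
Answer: $- \frac{1165}{5301} \approx -0.21977$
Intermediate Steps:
$p{\left(t,T \right)} = 0$
$s{\left(X \right)} = -5 + 2 X$ ($s{\left(X \right)} = -5 + \left(X + X\right) = -5 + 2 X$)
$D{\left(m,F \right)} = 2 - 4 m$
$B = -468$ ($B = \left(2 - 0\right) \left(-234\right) = \left(2 + 0\right) \left(-234\right) = 2 \left(-234\right) = -468$)
$\frac{-5860 - \left(2000 - B + s{\left(-84 \right)}\right)}{7321 + 29786} = \frac{-5860 - \left(2463 - 168\right)}{7321 + 29786} = \frac{-5860 - 2295}{37107} = \left(-5860 - 2295\right) \frac{1}{37107} = \left(-8155\right) \frac{1}{37107} = - \frac{1165}{5301}$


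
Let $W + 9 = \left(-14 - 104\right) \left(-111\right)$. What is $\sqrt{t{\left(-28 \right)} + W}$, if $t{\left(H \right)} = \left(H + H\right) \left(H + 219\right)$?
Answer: $\sqrt{2393} \approx 48.918$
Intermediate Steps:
$W = 13089$ ($W = -9 + \left(-14 - 104\right) \left(-111\right) = -9 - -13098 = -9 + 13098 = 13089$)
$t{\left(H \right)} = 2 H \left(219 + H\right)$
$\sqrt{t{\left(-28 \right)} + W} = \sqrt{2 \left(-28\right) \left(219 - 28\right) + 13089} = \sqrt{2 \left(-28\right) 191 + 13089} = \sqrt{-10696 + 13089} = \sqrt{2393}$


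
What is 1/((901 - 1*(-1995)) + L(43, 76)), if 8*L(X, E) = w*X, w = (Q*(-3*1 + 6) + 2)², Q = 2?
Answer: 1/3240 ≈ 0.00030864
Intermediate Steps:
w = 64 (w = (2*(-3*1 + 6) + 2)² = (2*(-3 + 6) + 2)² = (2*3 + 2)² = (6 + 2)² = 8² = 64)
L(X, E) = 8*X (L(X, E) = (64*X)/8 = 8*X)
1/((901 - 1*(-1995)) + L(43, 76)) = 1/((901 - 1*(-1995)) + 8*43) = 1/((901 + 1995) + 344) = 1/(2896 + 344) = 1/3240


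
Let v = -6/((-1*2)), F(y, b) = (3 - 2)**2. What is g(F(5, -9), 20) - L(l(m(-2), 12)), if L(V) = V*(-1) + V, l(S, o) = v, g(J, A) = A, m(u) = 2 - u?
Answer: 20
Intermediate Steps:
F(y, b) = 1 (F(y, b) = 1**2 = 1)
v = 3 (v = -6/(-2) = -6*(-1/2) = 3)
l(S, o) = 3
L(V) = 0 (L(V) = -V + V = 0)
g(F(5, -9), 20) - L(l(m(-2), 12)) = 20 - 1*0 = 20 + 0 = 20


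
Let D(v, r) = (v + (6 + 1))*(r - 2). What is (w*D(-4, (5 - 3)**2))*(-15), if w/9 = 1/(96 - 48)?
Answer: -135/8 ≈ -16.875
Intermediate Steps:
w = 3/16 (w = 9/(96 - 48) = 9/48 = 9*(1/48) = 3/16 ≈ 0.18750)
D(v, r) = (-2 + r)*(7 + v) (D(v, r) = (v + 7)*(-2 + r) = (7 + v)*(-2 + r) = (-2 + r)*(7 + v))
(w*D(-4, (5 - 3)**2))*(-15) = (3*(-14 - 2*(-4) + 7*(5 - 3)**2 + (5 - 3)**2*(-4))/16)*(-15) = (3*(-14 + 8 + 7*2**2 + 2**2*(-4))/16)*(-15) = (3*(-14 + 8 + 7*4 + 4*(-4))/16)*(-15) = (3*(-14 + 8 + 28 - 16)/16)*(-15) = ((3/16)*6)*(-15) = (9/8)*(-15) = -135/8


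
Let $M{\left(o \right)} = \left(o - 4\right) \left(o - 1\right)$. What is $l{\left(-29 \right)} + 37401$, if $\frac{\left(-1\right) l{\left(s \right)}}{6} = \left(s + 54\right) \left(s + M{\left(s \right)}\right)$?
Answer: $-106749$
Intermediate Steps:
$M{\left(o \right)} = \left(-1 + o\right) \left(-4 + o\right)$ ($M{\left(o \right)} = \left(-4 + o\right) \left(-1 + o\right) = \left(-1 + o\right) \left(-4 + o\right)$)
$l{\left(s \right)} = - 6 \left(54 + s\right) \left(4 + s^{2} - 4 s\right)$ ($l{\left(s \right)} = - 6 \left(s + 54\right) \left(s + \left(4 + s^{2} - 5 s\right)\right) = - 6 \left(54 + s\right) \left(4 + s^{2} - 4 s\right)$)
$l{\left(-29 \right)} + 37401 = \left(-1296 - 300 \left(-29\right)^{2} - 6 \left(-29\right)^{3} + 1272 \left(-29\right)\right) + 37401 = \left(-1296 - 252300 - -146334 - 36888\right) + 37401 = \left(-1296 - 252300 + 146334 - 36888\right) + 37401 = -144150 + 37401 = -106749$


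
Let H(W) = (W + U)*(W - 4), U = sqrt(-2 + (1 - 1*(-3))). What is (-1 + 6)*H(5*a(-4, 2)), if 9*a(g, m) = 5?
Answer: -1375/81 - 55*sqrt(2)/9 ≈ -25.618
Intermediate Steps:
U = sqrt(2) (U = sqrt(-2 + (1 + 3)) = sqrt(-2 + 4) = sqrt(2) ≈ 1.4142)
a(g, m) = 5/9 (a(g, m) = (1/9)*5 = 5/9)
H(W) = (-4 + W)*(W + sqrt(2)) (H(W) = (W + sqrt(2))*(W - 4) = (W + sqrt(2))*(-4 + W) = (-4 + W)*(W + sqrt(2)))
(-1 + 6)*H(5*a(-4, 2)) = (-1 + 6)*((5*(5/9))**2 - 20*5/9 - 4*sqrt(2) + (5*(5/9))*sqrt(2)) = 5*((25/9)**2 - 4*25/9 - 4*sqrt(2) + 25*sqrt(2)/9) = 5*(625/81 - 100/9 - 4*sqrt(2) + 25*sqrt(2)/9) = 5*(-275/81 - 11*sqrt(2)/9) = -1375/81 - 55*sqrt(2)/9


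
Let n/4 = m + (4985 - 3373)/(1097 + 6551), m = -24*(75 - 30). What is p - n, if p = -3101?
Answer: 582279/478 ≈ 1218.2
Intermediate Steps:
m = -1080 (m = -24*45 = -1080)
n = -2064557/478 (n = 4*(-1080 + (4985 - 3373)/(1097 + 6551)) = 4*(-1080 + 1612/7648) = 4*(-1080 + 1612*(1/7648)) = 4*(-1080 + 403/1912) = 4*(-2064557/1912) = -2064557/478 ≈ -4319.2)
p - n = -3101 - 1*(-2064557/478) = -3101 + 2064557/478 = 582279/478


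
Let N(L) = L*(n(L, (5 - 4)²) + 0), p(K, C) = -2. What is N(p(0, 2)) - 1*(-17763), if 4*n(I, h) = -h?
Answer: 35527/2 ≈ 17764.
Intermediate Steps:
n(I, h) = -h/4 (n(I, h) = (-h)/4 = -h/4)
N(L) = -L/4 (N(L) = L*(-(5 - 4)²/4 + 0) = L*(-¼*1² + 0) = L*(-¼*1 + 0) = L*(-¼ + 0) = L*(-¼) = -L/4)
N(p(0, 2)) - 1*(-17763) = -¼*(-2) - 1*(-17763) = ½ + 17763 = 35527/2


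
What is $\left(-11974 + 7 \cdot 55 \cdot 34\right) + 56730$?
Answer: $57846$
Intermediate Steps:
$\left(-11974 + 7 \cdot 55 \cdot 34\right) + 56730 = \left(-11974 + 385 \cdot 34\right) + 56730 = \left(-11974 + 13090\right) + 56730 = 1116 + 56730 = 57846$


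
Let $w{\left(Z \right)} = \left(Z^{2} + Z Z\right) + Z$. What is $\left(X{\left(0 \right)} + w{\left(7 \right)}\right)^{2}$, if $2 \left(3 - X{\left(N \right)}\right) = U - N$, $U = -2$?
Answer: $11881$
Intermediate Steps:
$X{\left(N \right)} = 4 + \frac{N}{2}$ ($X{\left(N \right)} = 3 - \frac{-2 - N}{2} = 3 + \left(1 + \frac{N}{2}\right) = 4 + \frac{N}{2}$)
$w{\left(Z \right)} = Z + 2 Z^{2}$ ($w{\left(Z \right)} = \left(Z^{2} + Z^{2}\right) + Z = 2 Z^{2} + Z = Z + 2 Z^{2}$)
$\left(X{\left(0 \right)} + w{\left(7 \right)}\right)^{2} = \left(\left(4 + \frac{1}{2} \cdot 0\right) + 7 \left(1 + 2 \cdot 7\right)\right)^{2} = \left(\left(4 + 0\right) + 7 \left(1 + 14\right)\right)^{2} = \left(4 + 7 \cdot 15\right)^{2} = \left(4 + 105\right)^{2} = 109^{2} = 11881$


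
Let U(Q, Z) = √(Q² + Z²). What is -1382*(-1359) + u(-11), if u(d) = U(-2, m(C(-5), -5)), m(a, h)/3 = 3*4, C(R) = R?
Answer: 1878138 + 10*√13 ≈ 1.8782e+6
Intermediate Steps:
m(a, h) = 36 (m(a, h) = 3*(3*4) = 3*12 = 36)
u(d) = 10*√13 (u(d) = √((-2)² + 36²) = √(4 + 1296) = √1300 = 10*√13)
-1382*(-1359) + u(-11) = -1382*(-1359) + 10*√13 = 1878138 + 10*√13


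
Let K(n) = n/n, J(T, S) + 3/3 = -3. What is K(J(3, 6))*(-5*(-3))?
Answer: 15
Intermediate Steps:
J(T, S) = -4 (J(T, S) = -1 - 3 = -4)
K(n) = 1
K(J(3, 6))*(-5*(-3)) = 1*(-5*(-3)) = 1*15 = 15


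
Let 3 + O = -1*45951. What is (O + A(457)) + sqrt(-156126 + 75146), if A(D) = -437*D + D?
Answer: -245206 + 2*I*sqrt(20245) ≈ -2.4521e+5 + 284.57*I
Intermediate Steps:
O = -45954 (O = -3 - 1*45951 = -3 - 45951 = -45954)
A(D) = -436*D
(O + A(457)) + sqrt(-156126 + 75146) = (-45954 - 436*457) + sqrt(-156126 + 75146) = (-45954 - 199252) + sqrt(-80980) = -245206 + 2*I*sqrt(20245)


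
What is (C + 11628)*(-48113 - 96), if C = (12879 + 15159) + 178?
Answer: -1920839396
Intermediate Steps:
C = 28216 (C = 28038 + 178 = 28216)
(C + 11628)*(-48113 - 96) = (28216 + 11628)*(-48113 - 96) = 39844*(-48209) = -1920839396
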